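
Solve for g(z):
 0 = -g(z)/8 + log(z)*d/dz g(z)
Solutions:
 g(z) = C1*exp(li(z)/8)


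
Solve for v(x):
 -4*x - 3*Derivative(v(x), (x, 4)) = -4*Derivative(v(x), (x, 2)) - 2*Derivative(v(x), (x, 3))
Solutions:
 v(x) = C1 + C2*x + C3*exp(x*(1 - sqrt(13))/3) + C4*exp(x*(1 + sqrt(13))/3) + x^3/6 - x^2/4


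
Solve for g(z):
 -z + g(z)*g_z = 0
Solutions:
 g(z) = -sqrt(C1 + z^2)
 g(z) = sqrt(C1 + z^2)


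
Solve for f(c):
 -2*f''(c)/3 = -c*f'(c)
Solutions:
 f(c) = C1 + C2*erfi(sqrt(3)*c/2)


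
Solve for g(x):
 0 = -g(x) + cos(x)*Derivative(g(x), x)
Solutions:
 g(x) = C1*sqrt(sin(x) + 1)/sqrt(sin(x) - 1)


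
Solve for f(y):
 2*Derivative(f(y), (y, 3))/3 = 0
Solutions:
 f(y) = C1 + C2*y + C3*y^2


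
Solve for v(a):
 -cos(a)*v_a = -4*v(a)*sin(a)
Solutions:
 v(a) = C1/cos(a)^4


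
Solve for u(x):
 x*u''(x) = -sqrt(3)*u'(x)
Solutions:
 u(x) = C1 + C2*x^(1 - sqrt(3))


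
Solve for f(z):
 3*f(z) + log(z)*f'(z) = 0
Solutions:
 f(z) = C1*exp(-3*li(z))


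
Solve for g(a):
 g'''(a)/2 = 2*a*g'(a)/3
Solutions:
 g(a) = C1 + Integral(C2*airyai(6^(2/3)*a/3) + C3*airybi(6^(2/3)*a/3), a)


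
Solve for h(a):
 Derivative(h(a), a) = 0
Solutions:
 h(a) = C1


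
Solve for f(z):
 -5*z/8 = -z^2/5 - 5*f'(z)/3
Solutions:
 f(z) = C1 - z^3/25 + 3*z^2/16


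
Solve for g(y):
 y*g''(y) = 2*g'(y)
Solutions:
 g(y) = C1 + C2*y^3


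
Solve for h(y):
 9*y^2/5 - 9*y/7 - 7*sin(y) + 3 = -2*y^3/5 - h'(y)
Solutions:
 h(y) = C1 - y^4/10 - 3*y^3/5 + 9*y^2/14 - 3*y - 7*cos(y)


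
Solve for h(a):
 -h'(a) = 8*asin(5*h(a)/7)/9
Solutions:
 Integral(1/asin(5*_y/7), (_y, h(a))) = C1 - 8*a/9


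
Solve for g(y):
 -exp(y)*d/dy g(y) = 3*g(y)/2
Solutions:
 g(y) = C1*exp(3*exp(-y)/2)


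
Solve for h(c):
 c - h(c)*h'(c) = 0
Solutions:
 h(c) = -sqrt(C1 + c^2)
 h(c) = sqrt(C1 + c^2)


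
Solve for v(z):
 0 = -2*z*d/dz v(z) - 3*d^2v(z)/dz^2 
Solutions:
 v(z) = C1 + C2*erf(sqrt(3)*z/3)


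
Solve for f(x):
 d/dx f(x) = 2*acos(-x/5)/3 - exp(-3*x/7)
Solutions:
 f(x) = C1 + 2*x*acos(-x/5)/3 + 2*sqrt(25 - x^2)/3 + 7*exp(-3*x/7)/3


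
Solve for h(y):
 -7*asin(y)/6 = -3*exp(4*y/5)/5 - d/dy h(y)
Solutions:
 h(y) = C1 + 7*y*asin(y)/6 + 7*sqrt(1 - y^2)/6 - 3*exp(4*y/5)/4


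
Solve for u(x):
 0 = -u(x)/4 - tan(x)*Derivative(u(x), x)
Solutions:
 u(x) = C1/sin(x)^(1/4)


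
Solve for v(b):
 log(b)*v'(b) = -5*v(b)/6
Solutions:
 v(b) = C1*exp(-5*li(b)/6)


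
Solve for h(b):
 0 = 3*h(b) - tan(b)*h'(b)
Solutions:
 h(b) = C1*sin(b)^3


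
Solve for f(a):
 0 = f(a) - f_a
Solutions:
 f(a) = C1*exp(a)


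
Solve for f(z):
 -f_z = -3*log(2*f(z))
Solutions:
 -Integral(1/(log(_y) + log(2)), (_y, f(z)))/3 = C1 - z


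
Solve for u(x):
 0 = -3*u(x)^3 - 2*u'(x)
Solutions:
 u(x) = -sqrt(-1/(C1 - 3*x))
 u(x) = sqrt(-1/(C1 - 3*x))


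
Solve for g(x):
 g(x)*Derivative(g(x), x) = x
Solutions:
 g(x) = -sqrt(C1 + x^2)
 g(x) = sqrt(C1 + x^2)


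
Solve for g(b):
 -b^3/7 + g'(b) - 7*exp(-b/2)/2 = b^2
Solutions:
 g(b) = C1 + b^4/28 + b^3/3 - 7*exp(-b/2)


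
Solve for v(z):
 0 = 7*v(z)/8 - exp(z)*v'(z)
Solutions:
 v(z) = C1*exp(-7*exp(-z)/8)


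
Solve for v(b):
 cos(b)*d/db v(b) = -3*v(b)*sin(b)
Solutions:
 v(b) = C1*cos(b)^3


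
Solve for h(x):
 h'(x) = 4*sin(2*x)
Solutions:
 h(x) = C1 - 2*cos(2*x)


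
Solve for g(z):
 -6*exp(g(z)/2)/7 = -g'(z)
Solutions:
 g(z) = 2*log(-1/(C1 + 6*z)) + 2*log(14)


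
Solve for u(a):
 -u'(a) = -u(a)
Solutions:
 u(a) = C1*exp(a)


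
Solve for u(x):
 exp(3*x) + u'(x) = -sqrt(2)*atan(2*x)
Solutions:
 u(x) = C1 - sqrt(2)*(x*atan(2*x) - log(4*x^2 + 1)/4) - exp(3*x)/3


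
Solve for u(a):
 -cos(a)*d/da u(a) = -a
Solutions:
 u(a) = C1 + Integral(a/cos(a), a)


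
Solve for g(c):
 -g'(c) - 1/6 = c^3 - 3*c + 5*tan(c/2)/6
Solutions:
 g(c) = C1 - c^4/4 + 3*c^2/2 - c/6 + 5*log(cos(c/2))/3


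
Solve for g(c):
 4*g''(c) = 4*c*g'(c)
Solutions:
 g(c) = C1 + C2*erfi(sqrt(2)*c/2)


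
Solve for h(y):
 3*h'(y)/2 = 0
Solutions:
 h(y) = C1


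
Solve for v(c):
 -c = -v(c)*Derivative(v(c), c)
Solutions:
 v(c) = -sqrt(C1 + c^2)
 v(c) = sqrt(C1 + c^2)


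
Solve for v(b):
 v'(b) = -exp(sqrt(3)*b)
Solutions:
 v(b) = C1 - sqrt(3)*exp(sqrt(3)*b)/3


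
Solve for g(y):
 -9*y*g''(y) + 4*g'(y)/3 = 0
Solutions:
 g(y) = C1 + C2*y^(31/27)


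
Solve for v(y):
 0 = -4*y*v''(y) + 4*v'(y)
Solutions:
 v(y) = C1 + C2*y^2


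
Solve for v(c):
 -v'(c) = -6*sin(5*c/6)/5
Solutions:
 v(c) = C1 - 36*cos(5*c/6)/25


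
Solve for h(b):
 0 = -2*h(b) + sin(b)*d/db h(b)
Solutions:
 h(b) = C1*(cos(b) - 1)/(cos(b) + 1)


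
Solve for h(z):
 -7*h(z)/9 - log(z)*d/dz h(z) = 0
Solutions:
 h(z) = C1*exp(-7*li(z)/9)


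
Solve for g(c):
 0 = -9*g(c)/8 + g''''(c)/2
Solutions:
 g(c) = C1*exp(-sqrt(6)*c/2) + C2*exp(sqrt(6)*c/2) + C3*sin(sqrt(6)*c/2) + C4*cos(sqrt(6)*c/2)


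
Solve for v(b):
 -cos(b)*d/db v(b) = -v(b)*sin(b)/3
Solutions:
 v(b) = C1/cos(b)^(1/3)


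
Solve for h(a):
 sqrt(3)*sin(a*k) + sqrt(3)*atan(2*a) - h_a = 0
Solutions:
 h(a) = C1 + sqrt(3)*Piecewise((a*atan(2*a) - log(4*a^2 + 1)/4 - cos(a*k)/k, Ne(k, 0)), (a*atan(2*a) - log(4*a^2 + 1)/4, True))


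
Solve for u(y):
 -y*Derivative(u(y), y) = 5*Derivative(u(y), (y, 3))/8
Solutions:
 u(y) = C1 + Integral(C2*airyai(-2*5^(2/3)*y/5) + C3*airybi(-2*5^(2/3)*y/5), y)


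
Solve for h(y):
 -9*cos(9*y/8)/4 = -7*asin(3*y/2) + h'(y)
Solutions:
 h(y) = C1 + 7*y*asin(3*y/2) + 7*sqrt(4 - 9*y^2)/3 - 2*sin(9*y/8)


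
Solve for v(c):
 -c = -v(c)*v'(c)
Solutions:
 v(c) = -sqrt(C1 + c^2)
 v(c) = sqrt(C1 + c^2)


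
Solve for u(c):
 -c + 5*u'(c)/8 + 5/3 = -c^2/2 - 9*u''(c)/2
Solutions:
 u(c) = C1 + C2*exp(-5*c/36) - 4*c^3/15 + 164*c^2/25 - 36424*c/375


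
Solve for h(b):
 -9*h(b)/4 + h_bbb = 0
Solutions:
 h(b) = C3*exp(2^(1/3)*3^(2/3)*b/2) + (C1*sin(3*2^(1/3)*3^(1/6)*b/4) + C2*cos(3*2^(1/3)*3^(1/6)*b/4))*exp(-2^(1/3)*3^(2/3)*b/4)


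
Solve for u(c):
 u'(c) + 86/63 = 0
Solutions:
 u(c) = C1 - 86*c/63


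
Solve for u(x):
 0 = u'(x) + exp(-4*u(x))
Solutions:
 u(x) = log(-I*(C1 - 4*x)^(1/4))
 u(x) = log(I*(C1 - 4*x)^(1/4))
 u(x) = log(-(C1 - 4*x)^(1/4))
 u(x) = log(C1 - 4*x)/4


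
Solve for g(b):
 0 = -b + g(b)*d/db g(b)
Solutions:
 g(b) = -sqrt(C1 + b^2)
 g(b) = sqrt(C1 + b^2)


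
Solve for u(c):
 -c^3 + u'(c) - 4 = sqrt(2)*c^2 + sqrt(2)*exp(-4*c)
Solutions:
 u(c) = C1 + c^4/4 + sqrt(2)*c^3/3 + 4*c - sqrt(2)*exp(-4*c)/4


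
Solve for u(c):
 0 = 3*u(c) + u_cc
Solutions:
 u(c) = C1*sin(sqrt(3)*c) + C2*cos(sqrt(3)*c)


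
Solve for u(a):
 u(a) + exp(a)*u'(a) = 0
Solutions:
 u(a) = C1*exp(exp(-a))


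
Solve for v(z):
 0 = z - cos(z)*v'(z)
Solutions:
 v(z) = C1 + Integral(z/cos(z), z)


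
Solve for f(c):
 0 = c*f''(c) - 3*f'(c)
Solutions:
 f(c) = C1 + C2*c^4


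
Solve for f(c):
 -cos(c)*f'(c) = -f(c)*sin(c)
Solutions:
 f(c) = C1/cos(c)


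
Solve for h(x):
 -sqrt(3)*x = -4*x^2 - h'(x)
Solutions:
 h(x) = C1 - 4*x^3/3 + sqrt(3)*x^2/2


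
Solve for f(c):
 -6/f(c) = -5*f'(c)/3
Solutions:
 f(c) = -sqrt(C1 + 180*c)/5
 f(c) = sqrt(C1 + 180*c)/5


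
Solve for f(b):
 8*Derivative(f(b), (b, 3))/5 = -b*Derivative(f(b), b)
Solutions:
 f(b) = C1 + Integral(C2*airyai(-5^(1/3)*b/2) + C3*airybi(-5^(1/3)*b/2), b)


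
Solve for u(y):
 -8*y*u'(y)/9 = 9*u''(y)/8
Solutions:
 u(y) = C1 + C2*erf(4*sqrt(2)*y/9)


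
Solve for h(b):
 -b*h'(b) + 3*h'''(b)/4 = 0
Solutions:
 h(b) = C1 + Integral(C2*airyai(6^(2/3)*b/3) + C3*airybi(6^(2/3)*b/3), b)


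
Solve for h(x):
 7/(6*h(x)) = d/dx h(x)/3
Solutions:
 h(x) = -sqrt(C1 + 7*x)
 h(x) = sqrt(C1 + 7*x)


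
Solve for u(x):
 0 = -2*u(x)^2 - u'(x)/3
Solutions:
 u(x) = 1/(C1 + 6*x)


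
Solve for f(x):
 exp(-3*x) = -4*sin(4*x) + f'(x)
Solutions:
 f(x) = C1 - cos(4*x) - exp(-3*x)/3


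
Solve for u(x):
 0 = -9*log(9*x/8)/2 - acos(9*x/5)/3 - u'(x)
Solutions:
 u(x) = C1 - 9*x*log(x)/2 - x*acos(9*x/5)/3 - 9*x*log(3) + 9*x/2 + 27*x*log(2)/2 + sqrt(25 - 81*x^2)/27


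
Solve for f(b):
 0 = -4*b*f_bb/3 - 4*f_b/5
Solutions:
 f(b) = C1 + C2*b^(2/5)


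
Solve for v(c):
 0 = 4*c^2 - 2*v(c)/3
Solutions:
 v(c) = 6*c^2


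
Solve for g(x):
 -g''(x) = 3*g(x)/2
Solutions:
 g(x) = C1*sin(sqrt(6)*x/2) + C2*cos(sqrt(6)*x/2)


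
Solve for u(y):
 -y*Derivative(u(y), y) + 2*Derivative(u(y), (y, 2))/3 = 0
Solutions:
 u(y) = C1 + C2*erfi(sqrt(3)*y/2)


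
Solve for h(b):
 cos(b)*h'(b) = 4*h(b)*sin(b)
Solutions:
 h(b) = C1/cos(b)^4


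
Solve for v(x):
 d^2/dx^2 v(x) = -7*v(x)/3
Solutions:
 v(x) = C1*sin(sqrt(21)*x/3) + C2*cos(sqrt(21)*x/3)


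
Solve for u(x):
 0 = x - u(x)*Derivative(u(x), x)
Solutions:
 u(x) = -sqrt(C1 + x^2)
 u(x) = sqrt(C1 + x^2)


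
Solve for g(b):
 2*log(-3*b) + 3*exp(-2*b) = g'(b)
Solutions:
 g(b) = C1 + 2*b*log(-b) + 2*b*(-1 + log(3)) - 3*exp(-2*b)/2


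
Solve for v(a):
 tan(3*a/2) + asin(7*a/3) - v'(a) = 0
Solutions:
 v(a) = C1 + a*asin(7*a/3) + sqrt(9 - 49*a^2)/7 - 2*log(cos(3*a/2))/3


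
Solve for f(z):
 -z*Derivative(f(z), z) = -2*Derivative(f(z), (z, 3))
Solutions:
 f(z) = C1 + Integral(C2*airyai(2^(2/3)*z/2) + C3*airybi(2^(2/3)*z/2), z)


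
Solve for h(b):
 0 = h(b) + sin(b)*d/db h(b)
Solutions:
 h(b) = C1*sqrt(cos(b) + 1)/sqrt(cos(b) - 1)


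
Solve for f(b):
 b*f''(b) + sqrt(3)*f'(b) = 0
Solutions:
 f(b) = C1 + C2*b^(1 - sqrt(3))


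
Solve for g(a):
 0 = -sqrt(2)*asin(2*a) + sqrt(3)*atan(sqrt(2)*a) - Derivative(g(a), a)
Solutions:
 g(a) = C1 - sqrt(2)*(a*asin(2*a) + sqrt(1 - 4*a^2)/2) + sqrt(3)*(a*atan(sqrt(2)*a) - sqrt(2)*log(2*a^2 + 1)/4)


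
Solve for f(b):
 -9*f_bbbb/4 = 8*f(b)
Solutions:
 f(b) = (C1*sin(2^(3/4)*sqrt(3)*b/3) + C2*cos(2^(3/4)*sqrt(3)*b/3))*exp(-2^(3/4)*sqrt(3)*b/3) + (C3*sin(2^(3/4)*sqrt(3)*b/3) + C4*cos(2^(3/4)*sqrt(3)*b/3))*exp(2^(3/4)*sqrt(3)*b/3)


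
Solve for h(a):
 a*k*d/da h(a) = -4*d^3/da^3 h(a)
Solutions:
 h(a) = C1 + Integral(C2*airyai(2^(1/3)*a*(-k)^(1/3)/2) + C3*airybi(2^(1/3)*a*(-k)^(1/3)/2), a)


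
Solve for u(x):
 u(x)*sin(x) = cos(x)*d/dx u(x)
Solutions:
 u(x) = C1/cos(x)


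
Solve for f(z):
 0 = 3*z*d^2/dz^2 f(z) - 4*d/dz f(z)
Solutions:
 f(z) = C1 + C2*z^(7/3)


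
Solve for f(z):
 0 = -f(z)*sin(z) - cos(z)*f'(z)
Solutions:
 f(z) = C1*cos(z)


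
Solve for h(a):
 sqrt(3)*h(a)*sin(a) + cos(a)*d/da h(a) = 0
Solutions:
 h(a) = C1*cos(a)^(sqrt(3))


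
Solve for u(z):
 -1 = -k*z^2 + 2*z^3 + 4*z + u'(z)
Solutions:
 u(z) = C1 + k*z^3/3 - z^4/2 - 2*z^2 - z


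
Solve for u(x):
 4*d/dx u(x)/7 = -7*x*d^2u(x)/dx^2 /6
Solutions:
 u(x) = C1 + C2*x^(25/49)


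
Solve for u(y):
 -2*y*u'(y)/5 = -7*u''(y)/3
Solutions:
 u(y) = C1 + C2*erfi(sqrt(105)*y/35)


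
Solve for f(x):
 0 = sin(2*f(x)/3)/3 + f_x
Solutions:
 x/3 + 3*log(cos(2*f(x)/3) - 1)/4 - 3*log(cos(2*f(x)/3) + 1)/4 = C1


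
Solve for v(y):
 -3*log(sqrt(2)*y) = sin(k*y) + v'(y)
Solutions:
 v(y) = C1 - 3*y*log(y) - 3*y*log(2)/2 + 3*y - Piecewise((-cos(k*y)/k, Ne(k, 0)), (0, True))


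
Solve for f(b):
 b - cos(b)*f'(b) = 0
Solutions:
 f(b) = C1 + Integral(b/cos(b), b)


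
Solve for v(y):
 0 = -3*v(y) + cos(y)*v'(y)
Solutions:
 v(y) = C1*(sin(y) + 1)^(3/2)/(sin(y) - 1)^(3/2)


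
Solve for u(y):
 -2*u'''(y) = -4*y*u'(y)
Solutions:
 u(y) = C1 + Integral(C2*airyai(2^(1/3)*y) + C3*airybi(2^(1/3)*y), y)


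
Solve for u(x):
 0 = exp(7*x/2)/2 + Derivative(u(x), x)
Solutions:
 u(x) = C1 - exp(7*x/2)/7


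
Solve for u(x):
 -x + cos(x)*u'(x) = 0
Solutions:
 u(x) = C1 + Integral(x/cos(x), x)


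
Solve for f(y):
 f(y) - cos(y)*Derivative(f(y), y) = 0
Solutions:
 f(y) = C1*sqrt(sin(y) + 1)/sqrt(sin(y) - 1)


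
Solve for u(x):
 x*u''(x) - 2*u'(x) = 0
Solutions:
 u(x) = C1 + C2*x^3


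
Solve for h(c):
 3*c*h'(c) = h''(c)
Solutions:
 h(c) = C1 + C2*erfi(sqrt(6)*c/2)


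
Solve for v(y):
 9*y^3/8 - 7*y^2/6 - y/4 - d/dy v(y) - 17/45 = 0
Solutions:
 v(y) = C1 + 9*y^4/32 - 7*y^3/18 - y^2/8 - 17*y/45


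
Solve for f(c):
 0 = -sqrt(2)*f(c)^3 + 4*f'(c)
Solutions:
 f(c) = -sqrt(2)*sqrt(-1/(C1 + sqrt(2)*c))
 f(c) = sqrt(2)*sqrt(-1/(C1 + sqrt(2)*c))


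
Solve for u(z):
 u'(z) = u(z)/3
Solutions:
 u(z) = C1*exp(z/3)


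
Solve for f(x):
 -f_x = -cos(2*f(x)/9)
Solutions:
 -x - 9*log(sin(2*f(x)/9) - 1)/4 + 9*log(sin(2*f(x)/9) + 1)/4 = C1


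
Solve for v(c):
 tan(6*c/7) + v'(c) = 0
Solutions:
 v(c) = C1 + 7*log(cos(6*c/7))/6


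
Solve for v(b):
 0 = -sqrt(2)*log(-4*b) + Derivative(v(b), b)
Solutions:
 v(b) = C1 + sqrt(2)*b*log(-b) + sqrt(2)*b*(-1 + 2*log(2))


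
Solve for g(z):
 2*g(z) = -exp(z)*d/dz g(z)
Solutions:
 g(z) = C1*exp(2*exp(-z))


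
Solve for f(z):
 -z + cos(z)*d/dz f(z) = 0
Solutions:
 f(z) = C1 + Integral(z/cos(z), z)


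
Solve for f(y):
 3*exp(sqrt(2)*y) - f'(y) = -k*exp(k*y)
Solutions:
 f(y) = C1 + 3*sqrt(2)*exp(sqrt(2)*y)/2 + exp(k*y)


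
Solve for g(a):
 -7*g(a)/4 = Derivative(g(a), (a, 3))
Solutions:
 g(a) = C3*exp(-14^(1/3)*a/2) + (C1*sin(14^(1/3)*sqrt(3)*a/4) + C2*cos(14^(1/3)*sqrt(3)*a/4))*exp(14^(1/3)*a/4)


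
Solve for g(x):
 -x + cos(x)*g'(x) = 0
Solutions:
 g(x) = C1 + Integral(x/cos(x), x)


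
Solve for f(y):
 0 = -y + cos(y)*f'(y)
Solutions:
 f(y) = C1 + Integral(y/cos(y), y)


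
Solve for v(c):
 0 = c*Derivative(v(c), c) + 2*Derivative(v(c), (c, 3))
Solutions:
 v(c) = C1 + Integral(C2*airyai(-2^(2/3)*c/2) + C3*airybi(-2^(2/3)*c/2), c)


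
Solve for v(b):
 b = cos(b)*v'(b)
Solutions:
 v(b) = C1 + Integral(b/cos(b), b)


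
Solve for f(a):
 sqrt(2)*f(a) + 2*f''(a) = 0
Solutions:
 f(a) = C1*sin(2^(3/4)*a/2) + C2*cos(2^(3/4)*a/2)


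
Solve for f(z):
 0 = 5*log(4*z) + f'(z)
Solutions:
 f(z) = C1 - 5*z*log(z) - z*log(1024) + 5*z


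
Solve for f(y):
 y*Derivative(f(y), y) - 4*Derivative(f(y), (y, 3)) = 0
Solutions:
 f(y) = C1 + Integral(C2*airyai(2^(1/3)*y/2) + C3*airybi(2^(1/3)*y/2), y)


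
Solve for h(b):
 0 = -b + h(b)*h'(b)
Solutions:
 h(b) = -sqrt(C1 + b^2)
 h(b) = sqrt(C1 + b^2)


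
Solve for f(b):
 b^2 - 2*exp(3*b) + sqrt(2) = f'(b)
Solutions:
 f(b) = C1 + b^3/3 + sqrt(2)*b - 2*exp(3*b)/3


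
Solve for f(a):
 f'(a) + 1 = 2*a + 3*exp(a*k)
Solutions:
 f(a) = C1 + a^2 - a + 3*exp(a*k)/k


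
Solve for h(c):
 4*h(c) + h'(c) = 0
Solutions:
 h(c) = C1*exp(-4*c)


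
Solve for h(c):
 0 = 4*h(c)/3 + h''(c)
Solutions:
 h(c) = C1*sin(2*sqrt(3)*c/3) + C2*cos(2*sqrt(3)*c/3)


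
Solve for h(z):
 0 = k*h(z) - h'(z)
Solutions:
 h(z) = C1*exp(k*z)


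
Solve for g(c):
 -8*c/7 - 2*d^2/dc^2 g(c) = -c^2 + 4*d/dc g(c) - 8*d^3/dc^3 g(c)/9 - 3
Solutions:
 g(c) = C1 + C2*exp(3*c*(3 - sqrt(41))/8) + C3*exp(3*c*(3 + sqrt(41))/8) + c^3/12 - 15*c^2/56 + 569*c/504


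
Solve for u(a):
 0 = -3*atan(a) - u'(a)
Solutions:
 u(a) = C1 - 3*a*atan(a) + 3*log(a^2 + 1)/2


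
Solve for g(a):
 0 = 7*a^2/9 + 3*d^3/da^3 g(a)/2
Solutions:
 g(a) = C1 + C2*a + C3*a^2 - 7*a^5/810


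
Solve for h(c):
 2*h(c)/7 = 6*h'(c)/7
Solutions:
 h(c) = C1*exp(c/3)


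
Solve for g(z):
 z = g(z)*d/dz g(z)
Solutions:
 g(z) = -sqrt(C1 + z^2)
 g(z) = sqrt(C1 + z^2)


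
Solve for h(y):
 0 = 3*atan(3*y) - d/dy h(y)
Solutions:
 h(y) = C1 + 3*y*atan(3*y) - log(9*y^2 + 1)/2


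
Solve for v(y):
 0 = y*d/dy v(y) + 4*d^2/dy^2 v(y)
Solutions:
 v(y) = C1 + C2*erf(sqrt(2)*y/4)


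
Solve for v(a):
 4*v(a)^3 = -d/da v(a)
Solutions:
 v(a) = -sqrt(2)*sqrt(-1/(C1 - 4*a))/2
 v(a) = sqrt(2)*sqrt(-1/(C1 - 4*a))/2


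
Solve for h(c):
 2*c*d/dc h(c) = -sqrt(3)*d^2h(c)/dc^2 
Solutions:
 h(c) = C1 + C2*erf(3^(3/4)*c/3)


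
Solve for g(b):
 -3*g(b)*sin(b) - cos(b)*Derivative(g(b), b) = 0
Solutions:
 g(b) = C1*cos(b)^3


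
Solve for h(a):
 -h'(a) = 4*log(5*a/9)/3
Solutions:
 h(a) = C1 - 4*a*log(a)/3 - 4*a*log(5)/3 + 4*a/3 + 8*a*log(3)/3


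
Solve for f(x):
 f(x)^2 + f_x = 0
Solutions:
 f(x) = 1/(C1 + x)


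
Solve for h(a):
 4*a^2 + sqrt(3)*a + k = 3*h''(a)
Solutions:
 h(a) = C1 + C2*a + a^4/9 + sqrt(3)*a^3/18 + a^2*k/6


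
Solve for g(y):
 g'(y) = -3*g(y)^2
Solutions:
 g(y) = 1/(C1 + 3*y)


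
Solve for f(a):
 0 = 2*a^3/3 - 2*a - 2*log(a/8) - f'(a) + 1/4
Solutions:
 f(a) = C1 + a^4/6 - a^2 - 2*a*log(a) + 9*a/4 + a*log(64)


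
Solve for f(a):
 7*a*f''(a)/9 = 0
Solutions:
 f(a) = C1 + C2*a


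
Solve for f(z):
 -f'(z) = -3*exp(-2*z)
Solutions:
 f(z) = C1 - 3*exp(-2*z)/2


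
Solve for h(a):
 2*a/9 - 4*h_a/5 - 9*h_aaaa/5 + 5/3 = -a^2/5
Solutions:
 h(a) = C1 + C4*exp(-2^(2/3)*3^(1/3)*a/3) + a^3/12 + 5*a^2/36 + 25*a/12 + (C2*sin(2^(2/3)*3^(5/6)*a/6) + C3*cos(2^(2/3)*3^(5/6)*a/6))*exp(2^(2/3)*3^(1/3)*a/6)


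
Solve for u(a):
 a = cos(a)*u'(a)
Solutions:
 u(a) = C1 + Integral(a/cos(a), a)


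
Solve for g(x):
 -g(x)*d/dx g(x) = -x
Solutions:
 g(x) = -sqrt(C1 + x^2)
 g(x) = sqrt(C1 + x^2)


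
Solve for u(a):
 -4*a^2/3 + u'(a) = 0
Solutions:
 u(a) = C1 + 4*a^3/9


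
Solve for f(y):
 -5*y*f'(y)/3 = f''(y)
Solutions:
 f(y) = C1 + C2*erf(sqrt(30)*y/6)


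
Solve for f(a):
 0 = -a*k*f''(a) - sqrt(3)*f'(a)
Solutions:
 f(a) = C1 + a^(((re(k) - sqrt(3))*re(k) + im(k)^2)/(re(k)^2 + im(k)^2))*(C2*sin(sqrt(3)*log(a)*Abs(im(k))/(re(k)^2 + im(k)^2)) + C3*cos(sqrt(3)*log(a)*im(k)/(re(k)^2 + im(k)^2)))


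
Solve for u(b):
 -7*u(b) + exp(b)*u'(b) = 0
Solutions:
 u(b) = C1*exp(-7*exp(-b))


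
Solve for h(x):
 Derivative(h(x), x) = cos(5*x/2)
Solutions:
 h(x) = C1 + 2*sin(5*x/2)/5


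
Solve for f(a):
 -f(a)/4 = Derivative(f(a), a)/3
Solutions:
 f(a) = C1*exp(-3*a/4)


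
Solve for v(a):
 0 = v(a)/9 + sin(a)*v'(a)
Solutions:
 v(a) = C1*(cos(a) + 1)^(1/18)/(cos(a) - 1)^(1/18)


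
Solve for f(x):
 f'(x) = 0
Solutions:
 f(x) = C1


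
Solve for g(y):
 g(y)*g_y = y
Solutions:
 g(y) = -sqrt(C1 + y^2)
 g(y) = sqrt(C1 + y^2)


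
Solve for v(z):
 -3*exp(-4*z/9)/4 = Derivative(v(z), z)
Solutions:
 v(z) = C1 + 27*exp(-4*z/9)/16


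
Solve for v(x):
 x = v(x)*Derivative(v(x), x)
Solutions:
 v(x) = -sqrt(C1 + x^2)
 v(x) = sqrt(C1 + x^2)


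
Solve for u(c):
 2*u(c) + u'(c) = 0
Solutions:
 u(c) = C1*exp(-2*c)


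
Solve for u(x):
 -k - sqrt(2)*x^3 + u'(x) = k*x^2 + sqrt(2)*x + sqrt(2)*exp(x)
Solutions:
 u(x) = C1 + k*x^3/3 + k*x + sqrt(2)*x^4/4 + sqrt(2)*x^2/2 + sqrt(2)*exp(x)


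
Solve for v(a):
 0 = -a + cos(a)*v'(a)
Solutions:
 v(a) = C1 + Integral(a/cos(a), a)


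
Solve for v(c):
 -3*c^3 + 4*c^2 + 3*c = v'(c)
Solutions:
 v(c) = C1 - 3*c^4/4 + 4*c^3/3 + 3*c^2/2


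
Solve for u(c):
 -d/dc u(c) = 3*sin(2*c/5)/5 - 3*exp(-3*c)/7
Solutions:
 u(c) = C1 + 3*cos(2*c/5)/2 - exp(-3*c)/7


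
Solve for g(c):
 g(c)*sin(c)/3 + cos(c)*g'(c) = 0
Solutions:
 g(c) = C1*cos(c)^(1/3)


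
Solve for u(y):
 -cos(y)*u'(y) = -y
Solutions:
 u(y) = C1 + Integral(y/cos(y), y)


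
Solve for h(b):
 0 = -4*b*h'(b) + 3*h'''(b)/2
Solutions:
 h(b) = C1 + Integral(C2*airyai(2*3^(2/3)*b/3) + C3*airybi(2*3^(2/3)*b/3), b)


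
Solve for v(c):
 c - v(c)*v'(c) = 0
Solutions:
 v(c) = -sqrt(C1 + c^2)
 v(c) = sqrt(C1 + c^2)


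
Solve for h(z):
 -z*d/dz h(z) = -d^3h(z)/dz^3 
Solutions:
 h(z) = C1 + Integral(C2*airyai(z) + C3*airybi(z), z)


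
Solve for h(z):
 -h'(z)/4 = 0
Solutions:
 h(z) = C1


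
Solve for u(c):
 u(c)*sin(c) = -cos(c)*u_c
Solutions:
 u(c) = C1*cos(c)


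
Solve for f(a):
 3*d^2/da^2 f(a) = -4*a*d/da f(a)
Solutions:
 f(a) = C1 + C2*erf(sqrt(6)*a/3)


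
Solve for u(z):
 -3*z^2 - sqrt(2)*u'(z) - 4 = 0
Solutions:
 u(z) = C1 - sqrt(2)*z^3/2 - 2*sqrt(2)*z


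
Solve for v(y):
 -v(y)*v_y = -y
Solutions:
 v(y) = -sqrt(C1 + y^2)
 v(y) = sqrt(C1 + y^2)


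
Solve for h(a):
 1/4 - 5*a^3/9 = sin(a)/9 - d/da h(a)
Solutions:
 h(a) = C1 + 5*a^4/36 - a/4 - cos(a)/9


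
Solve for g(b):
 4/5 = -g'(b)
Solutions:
 g(b) = C1 - 4*b/5


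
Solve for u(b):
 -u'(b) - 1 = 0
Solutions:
 u(b) = C1 - b


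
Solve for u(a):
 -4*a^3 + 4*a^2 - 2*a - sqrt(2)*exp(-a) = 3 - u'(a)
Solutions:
 u(a) = C1 + a^4 - 4*a^3/3 + a^2 + 3*a - sqrt(2)*exp(-a)


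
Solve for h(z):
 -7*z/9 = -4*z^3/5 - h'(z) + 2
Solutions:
 h(z) = C1 - z^4/5 + 7*z^2/18 + 2*z


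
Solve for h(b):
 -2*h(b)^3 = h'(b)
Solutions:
 h(b) = -sqrt(2)*sqrt(-1/(C1 - 2*b))/2
 h(b) = sqrt(2)*sqrt(-1/(C1 - 2*b))/2


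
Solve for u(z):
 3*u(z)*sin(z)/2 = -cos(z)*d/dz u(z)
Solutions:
 u(z) = C1*cos(z)^(3/2)


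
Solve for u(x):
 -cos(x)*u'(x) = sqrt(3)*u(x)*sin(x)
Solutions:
 u(x) = C1*cos(x)^(sqrt(3))


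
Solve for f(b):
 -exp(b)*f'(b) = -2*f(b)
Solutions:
 f(b) = C1*exp(-2*exp(-b))


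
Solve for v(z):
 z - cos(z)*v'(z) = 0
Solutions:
 v(z) = C1 + Integral(z/cos(z), z)


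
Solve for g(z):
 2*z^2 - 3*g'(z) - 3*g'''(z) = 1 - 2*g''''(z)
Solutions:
 g(z) = C1 + C2*exp(z*(-(4*sqrt(3) + 7)^(1/3) - 1/(4*sqrt(3) + 7)^(1/3) + 2)/4)*sin(sqrt(3)*z*(-(4*sqrt(3) + 7)^(1/3) + (4*sqrt(3) + 7)^(-1/3))/4) + C3*exp(z*(-(4*sqrt(3) + 7)^(1/3) - 1/(4*sqrt(3) + 7)^(1/3) + 2)/4)*cos(sqrt(3)*z*(-(4*sqrt(3) + 7)^(1/3) + (4*sqrt(3) + 7)^(-1/3))/4) + C4*exp(z*((4*sqrt(3) + 7)^(-1/3) + 1 + (4*sqrt(3) + 7)^(1/3))/2) + 2*z^3/9 - 5*z/3


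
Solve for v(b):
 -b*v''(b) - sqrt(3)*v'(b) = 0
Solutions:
 v(b) = C1 + C2*b^(1 - sqrt(3))


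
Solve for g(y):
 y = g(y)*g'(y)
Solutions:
 g(y) = -sqrt(C1 + y^2)
 g(y) = sqrt(C1 + y^2)


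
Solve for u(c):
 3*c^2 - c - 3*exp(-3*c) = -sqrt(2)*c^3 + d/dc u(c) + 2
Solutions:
 u(c) = C1 + sqrt(2)*c^4/4 + c^3 - c^2/2 - 2*c + exp(-3*c)


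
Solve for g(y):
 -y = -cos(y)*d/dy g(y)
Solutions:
 g(y) = C1 + Integral(y/cos(y), y)


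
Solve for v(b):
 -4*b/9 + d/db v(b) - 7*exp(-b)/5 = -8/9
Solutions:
 v(b) = C1 + 2*b^2/9 - 8*b/9 - 7*exp(-b)/5


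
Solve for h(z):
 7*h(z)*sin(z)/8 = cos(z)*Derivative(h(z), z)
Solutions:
 h(z) = C1/cos(z)^(7/8)


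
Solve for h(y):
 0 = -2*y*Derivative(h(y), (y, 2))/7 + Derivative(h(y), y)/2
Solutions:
 h(y) = C1 + C2*y^(11/4)


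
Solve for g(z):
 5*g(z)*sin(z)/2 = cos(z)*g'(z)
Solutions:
 g(z) = C1/cos(z)^(5/2)


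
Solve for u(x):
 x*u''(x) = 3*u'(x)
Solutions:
 u(x) = C1 + C2*x^4


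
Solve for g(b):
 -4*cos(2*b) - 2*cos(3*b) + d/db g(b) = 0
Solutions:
 g(b) = C1 + 2*sin(2*b) + 2*sin(3*b)/3


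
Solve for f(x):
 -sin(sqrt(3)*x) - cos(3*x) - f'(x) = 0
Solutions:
 f(x) = C1 - sin(3*x)/3 + sqrt(3)*cos(sqrt(3)*x)/3


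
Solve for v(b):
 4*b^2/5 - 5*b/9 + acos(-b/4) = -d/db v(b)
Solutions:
 v(b) = C1 - 4*b^3/15 + 5*b^2/18 - b*acos(-b/4) - sqrt(16 - b^2)


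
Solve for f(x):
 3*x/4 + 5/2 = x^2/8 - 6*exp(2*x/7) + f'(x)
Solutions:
 f(x) = C1 - x^3/24 + 3*x^2/8 + 5*x/2 + 21*exp(2*x/7)


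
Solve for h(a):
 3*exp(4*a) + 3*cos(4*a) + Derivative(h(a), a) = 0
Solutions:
 h(a) = C1 - 3*exp(4*a)/4 - 3*sin(4*a)/4


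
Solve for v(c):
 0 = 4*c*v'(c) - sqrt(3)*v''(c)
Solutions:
 v(c) = C1 + C2*erfi(sqrt(2)*3^(3/4)*c/3)


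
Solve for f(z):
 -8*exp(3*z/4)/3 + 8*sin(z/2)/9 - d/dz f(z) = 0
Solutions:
 f(z) = C1 - 32*exp(3*z/4)/9 - 16*cos(z/2)/9


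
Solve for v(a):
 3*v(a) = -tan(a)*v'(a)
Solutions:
 v(a) = C1/sin(a)^3


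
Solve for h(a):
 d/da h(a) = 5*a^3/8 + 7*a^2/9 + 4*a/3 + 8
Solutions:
 h(a) = C1 + 5*a^4/32 + 7*a^3/27 + 2*a^2/3 + 8*a


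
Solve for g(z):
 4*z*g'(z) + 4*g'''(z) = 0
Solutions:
 g(z) = C1 + Integral(C2*airyai(-z) + C3*airybi(-z), z)


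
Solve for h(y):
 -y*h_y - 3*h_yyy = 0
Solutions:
 h(y) = C1 + Integral(C2*airyai(-3^(2/3)*y/3) + C3*airybi(-3^(2/3)*y/3), y)


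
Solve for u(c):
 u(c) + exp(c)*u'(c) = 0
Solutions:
 u(c) = C1*exp(exp(-c))


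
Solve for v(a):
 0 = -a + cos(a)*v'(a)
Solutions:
 v(a) = C1 + Integral(a/cos(a), a)


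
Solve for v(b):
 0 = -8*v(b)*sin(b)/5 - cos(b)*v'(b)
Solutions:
 v(b) = C1*cos(b)^(8/5)


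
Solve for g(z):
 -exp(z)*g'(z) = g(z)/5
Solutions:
 g(z) = C1*exp(exp(-z)/5)


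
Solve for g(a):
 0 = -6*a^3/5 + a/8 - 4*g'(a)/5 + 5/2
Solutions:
 g(a) = C1 - 3*a^4/8 + 5*a^2/64 + 25*a/8


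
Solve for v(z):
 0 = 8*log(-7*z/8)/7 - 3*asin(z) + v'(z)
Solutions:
 v(z) = C1 - 8*z*log(-z)/7 + 3*z*asin(z) - 8*z*log(7)/7 + 8*z/7 + 24*z*log(2)/7 + 3*sqrt(1 - z^2)


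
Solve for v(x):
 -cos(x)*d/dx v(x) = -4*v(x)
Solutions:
 v(x) = C1*(sin(x)^2 + 2*sin(x) + 1)/(sin(x)^2 - 2*sin(x) + 1)


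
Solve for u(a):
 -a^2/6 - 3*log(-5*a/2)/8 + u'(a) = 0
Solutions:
 u(a) = C1 + a^3/18 + 3*a*log(-a)/8 + 3*a*(-1 - log(2) + log(5))/8


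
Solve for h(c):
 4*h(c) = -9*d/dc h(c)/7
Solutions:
 h(c) = C1*exp(-28*c/9)


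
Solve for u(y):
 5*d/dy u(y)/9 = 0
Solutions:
 u(y) = C1


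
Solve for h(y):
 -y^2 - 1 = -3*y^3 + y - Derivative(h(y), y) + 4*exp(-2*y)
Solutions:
 h(y) = C1 - 3*y^4/4 + y^3/3 + y^2/2 + y - 2*exp(-2*y)


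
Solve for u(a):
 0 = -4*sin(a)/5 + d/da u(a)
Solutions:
 u(a) = C1 - 4*cos(a)/5


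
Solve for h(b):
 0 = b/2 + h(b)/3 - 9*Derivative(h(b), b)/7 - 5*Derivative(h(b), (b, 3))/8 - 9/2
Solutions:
 h(b) = C1*exp(b*(-2^(2/3)*315^(1/3)*(245 + sqrt(332185))^(1/3) + 36*7350^(1/3)/(245 + sqrt(332185))^(1/3))/210)*sin(3^(1/6)*b*(12*2450^(1/3)*3^(2/3)/(245 + sqrt(332185))^(1/3) + 2^(2/3)*35^(1/3)*(245 + sqrt(332185))^(1/3))/70) + C2*exp(b*(-2^(2/3)*315^(1/3)*(245 + sqrt(332185))^(1/3) + 36*7350^(1/3)/(245 + sqrt(332185))^(1/3))/210)*cos(3^(1/6)*b*(12*2450^(1/3)*3^(2/3)/(245 + sqrt(332185))^(1/3) + 2^(2/3)*35^(1/3)*(245 + sqrt(332185))^(1/3))/70) + C3*exp(-b*(-2^(2/3)*315^(1/3)*(245 + sqrt(332185))^(1/3) + 36*7350^(1/3)/(245 + sqrt(332185))^(1/3))/105) - 3*b/2 + 54/7


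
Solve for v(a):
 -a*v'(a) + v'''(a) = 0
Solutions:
 v(a) = C1 + Integral(C2*airyai(a) + C3*airybi(a), a)


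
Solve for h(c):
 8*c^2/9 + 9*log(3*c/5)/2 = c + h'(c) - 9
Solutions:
 h(c) = C1 + 8*c^3/27 - c^2/2 + 9*c*log(c)/2 - 5*c*log(5) + c*log(15)/2 + 4*c*log(3) + 9*c/2


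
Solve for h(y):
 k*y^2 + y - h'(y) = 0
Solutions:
 h(y) = C1 + k*y^3/3 + y^2/2


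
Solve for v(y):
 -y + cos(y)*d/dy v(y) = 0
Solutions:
 v(y) = C1 + Integral(y/cos(y), y)


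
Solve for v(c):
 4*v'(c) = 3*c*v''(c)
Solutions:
 v(c) = C1 + C2*c^(7/3)


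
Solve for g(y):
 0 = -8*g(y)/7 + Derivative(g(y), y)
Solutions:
 g(y) = C1*exp(8*y/7)


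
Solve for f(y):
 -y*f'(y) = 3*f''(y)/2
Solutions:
 f(y) = C1 + C2*erf(sqrt(3)*y/3)


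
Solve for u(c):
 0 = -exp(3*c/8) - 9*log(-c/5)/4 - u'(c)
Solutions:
 u(c) = C1 - 9*c*log(-c)/4 + 9*c*(1 + log(5))/4 - 8*exp(3*c/8)/3


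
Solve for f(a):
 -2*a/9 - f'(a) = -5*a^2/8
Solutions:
 f(a) = C1 + 5*a^3/24 - a^2/9


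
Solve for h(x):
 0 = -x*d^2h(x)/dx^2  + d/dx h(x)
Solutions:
 h(x) = C1 + C2*x^2


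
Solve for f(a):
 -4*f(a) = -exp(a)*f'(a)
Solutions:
 f(a) = C1*exp(-4*exp(-a))


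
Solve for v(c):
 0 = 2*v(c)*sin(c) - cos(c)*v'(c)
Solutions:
 v(c) = C1/cos(c)^2


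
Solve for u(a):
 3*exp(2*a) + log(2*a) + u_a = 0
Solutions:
 u(a) = C1 - a*log(a) + a*(1 - log(2)) - 3*exp(2*a)/2


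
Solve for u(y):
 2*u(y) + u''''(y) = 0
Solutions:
 u(y) = (C1*sin(2^(3/4)*y/2) + C2*cos(2^(3/4)*y/2))*exp(-2^(3/4)*y/2) + (C3*sin(2^(3/4)*y/2) + C4*cos(2^(3/4)*y/2))*exp(2^(3/4)*y/2)


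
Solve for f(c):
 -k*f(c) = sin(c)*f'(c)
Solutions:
 f(c) = C1*exp(k*(-log(cos(c) - 1) + log(cos(c) + 1))/2)


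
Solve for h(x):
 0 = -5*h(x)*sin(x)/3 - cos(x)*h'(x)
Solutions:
 h(x) = C1*cos(x)^(5/3)


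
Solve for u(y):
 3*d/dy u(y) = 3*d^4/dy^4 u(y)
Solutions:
 u(y) = C1 + C4*exp(y) + (C2*sin(sqrt(3)*y/2) + C3*cos(sqrt(3)*y/2))*exp(-y/2)


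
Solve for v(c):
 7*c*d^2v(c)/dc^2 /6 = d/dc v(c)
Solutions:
 v(c) = C1 + C2*c^(13/7)


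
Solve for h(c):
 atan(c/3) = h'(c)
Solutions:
 h(c) = C1 + c*atan(c/3) - 3*log(c^2 + 9)/2


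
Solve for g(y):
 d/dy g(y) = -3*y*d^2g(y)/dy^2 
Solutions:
 g(y) = C1 + C2*y^(2/3)


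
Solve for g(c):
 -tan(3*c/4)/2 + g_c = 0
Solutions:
 g(c) = C1 - 2*log(cos(3*c/4))/3


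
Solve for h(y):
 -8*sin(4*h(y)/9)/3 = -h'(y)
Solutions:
 -8*y/3 + 9*log(cos(4*h(y)/9) - 1)/8 - 9*log(cos(4*h(y)/9) + 1)/8 = C1


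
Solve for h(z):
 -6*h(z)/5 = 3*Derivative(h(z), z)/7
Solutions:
 h(z) = C1*exp(-14*z/5)


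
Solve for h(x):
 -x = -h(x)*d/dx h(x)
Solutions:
 h(x) = -sqrt(C1 + x^2)
 h(x) = sqrt(C1 + x^2)


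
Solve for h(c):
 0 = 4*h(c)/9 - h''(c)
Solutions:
 h(c) = C1*exp(-2*c/3) + C2*exp(2*c/3)


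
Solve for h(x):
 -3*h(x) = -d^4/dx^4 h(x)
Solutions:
 h(x) = C1*exp(-3^(1/4)*x) + C2*exp(3^(1/4)*x) + C3*sin(3^(1/4)*x) + C4*cos(3^(1/4)*x)


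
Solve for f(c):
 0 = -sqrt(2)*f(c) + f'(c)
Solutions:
 f(c) = C1*exp(sqrt(2)*c)


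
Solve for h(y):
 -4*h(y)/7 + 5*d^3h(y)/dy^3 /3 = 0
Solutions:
 h(y) = C3*exp(12^(1/3)*35^(2/3)*y/35) + (C1*sin(3^(5/6)*70^(2/3)*y/70) + C2*cos(3^(5/6)*70^(2/3)*y/70))*exp(-12^(1/3)*35^(2/3)*y/70)


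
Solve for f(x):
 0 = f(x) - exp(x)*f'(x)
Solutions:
 f(x) = C1*exp(-exp(-x))


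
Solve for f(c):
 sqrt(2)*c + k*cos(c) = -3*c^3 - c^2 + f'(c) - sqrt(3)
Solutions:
 f(c) = C1 + 3*c^4/4 + c^3/3 + sqrt(2)*c^2/2 + sqrt(3)*c + k*sin(c)


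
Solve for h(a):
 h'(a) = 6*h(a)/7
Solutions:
 h(a) = C1*exp(6*a/7)


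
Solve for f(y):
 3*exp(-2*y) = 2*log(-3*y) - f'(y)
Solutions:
 f(y) = C1 + 2*y*log(-y) + 2*y*(-1 + log(3)) + 3*exp(-2*y)/2


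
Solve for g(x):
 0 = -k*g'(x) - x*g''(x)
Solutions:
 g(x) = C1 + x^(1 - re(k))*(C2*sin(log(x)*Abs(im(k))) + C3*cos(log(x)*im(k)))


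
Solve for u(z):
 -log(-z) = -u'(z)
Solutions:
 u(z) = C1 + z*log(-z) - z


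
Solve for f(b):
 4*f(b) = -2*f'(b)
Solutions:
 f(b) = C1*exp(-2*b)


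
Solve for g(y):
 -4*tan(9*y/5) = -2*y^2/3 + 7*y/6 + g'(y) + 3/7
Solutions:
 g(y) = C1 + 2*y^3/9 - 7*y^2/12 - 3*y/7 + 20*log(cos(9*y/5))/9


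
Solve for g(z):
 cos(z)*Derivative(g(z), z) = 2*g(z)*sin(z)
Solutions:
 g(z) = C1/cos(z)^2


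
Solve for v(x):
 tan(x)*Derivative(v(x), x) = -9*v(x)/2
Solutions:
 v(x) = C1/sin(x)^(9/2)


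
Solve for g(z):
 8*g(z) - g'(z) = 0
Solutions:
 g(z) = C1*exp(8*z)


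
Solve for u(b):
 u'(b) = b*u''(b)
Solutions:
 u(b) = C1 + C2*b^2


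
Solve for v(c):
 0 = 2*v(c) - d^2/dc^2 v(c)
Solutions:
 v(c) = C1*exp(-sqrt(2)*c) + C2*exp(sqrt(2)*c)


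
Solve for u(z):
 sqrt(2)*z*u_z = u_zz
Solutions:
 u(z) = C1 + C2*erfi(2^(3/4)*z/2)


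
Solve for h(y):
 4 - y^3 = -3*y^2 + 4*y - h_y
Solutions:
 h(y) = C1 + y^4/4 - y^3 + 2*y^2 - 4*y


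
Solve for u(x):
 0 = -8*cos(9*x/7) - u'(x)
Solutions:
 u(x) = C1 - 56*sin(9*x/7)/9


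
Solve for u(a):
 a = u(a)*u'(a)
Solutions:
 u(a) = -sqrt(C1 + a^2)
 u(a) = sqrt(C1 + a^2)


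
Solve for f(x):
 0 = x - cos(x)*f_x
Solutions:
 f(x) = C1 + Integral(x/cos(x), x)


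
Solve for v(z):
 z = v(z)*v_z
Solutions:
 v(z) = -sqrt(C1 + z^2)
 v(z) = sqrt(C1 + z^2)


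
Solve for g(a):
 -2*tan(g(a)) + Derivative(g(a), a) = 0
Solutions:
 g(a) = pi - asin(C1*exp(2*a))
 g(a) = asin(C1*exp(2*a))


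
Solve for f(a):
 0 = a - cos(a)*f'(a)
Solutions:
 f(a) = C1 + Integral(a/cos(a), a)


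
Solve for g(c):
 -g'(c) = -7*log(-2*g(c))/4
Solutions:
 -4*Integral(1/(log(-_y) + log(2)), (_y, g(c)))/7 = C1 - c


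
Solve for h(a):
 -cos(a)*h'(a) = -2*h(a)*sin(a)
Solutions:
 h(a) = C1/cos(a)^2


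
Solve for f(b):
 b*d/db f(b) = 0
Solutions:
 f(b) = C1


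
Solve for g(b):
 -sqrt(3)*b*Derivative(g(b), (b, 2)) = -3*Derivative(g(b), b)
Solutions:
 g(b) = C1 + C2*b^(1 + sqrt(3))


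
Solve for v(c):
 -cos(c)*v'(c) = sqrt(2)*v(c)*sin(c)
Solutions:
 v(c) = C1*cos(c)^(sqrt(2))


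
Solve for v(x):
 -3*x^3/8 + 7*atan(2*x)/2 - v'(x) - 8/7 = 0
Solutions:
 v(x) = C1 - 3*x^4/32 + 7*x*atan(2*x)/2 - 8*x/7 - 7*log(4*x^2 + 1)/8


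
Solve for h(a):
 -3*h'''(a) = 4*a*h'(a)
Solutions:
 h(a) = C1 + Integral(C2*airyai(-6^(2/3)*a/3) + C3*airybi(-6^(2/3)*a/3), a)


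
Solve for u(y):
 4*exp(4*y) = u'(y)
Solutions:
 u(y) = C1 + exp(4*y)


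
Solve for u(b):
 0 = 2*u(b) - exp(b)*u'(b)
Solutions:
 u(b) = C1*exp(-2*exp(-b))


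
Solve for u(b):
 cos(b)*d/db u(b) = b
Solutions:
 u(b) = C1 + Integral(b/cos(b), b)


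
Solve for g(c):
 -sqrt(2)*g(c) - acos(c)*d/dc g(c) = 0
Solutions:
 g(c) = C1*exp(-sqrt(2)*Integral(1/acos(c), c))


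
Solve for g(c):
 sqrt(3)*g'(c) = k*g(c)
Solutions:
 g(c) = C1*exp(sqrt(3)*c*k/3)


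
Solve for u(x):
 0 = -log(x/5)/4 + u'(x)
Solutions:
 u(x) = C1 + x*log(x)/4 - x*log(5)/4 - x/4


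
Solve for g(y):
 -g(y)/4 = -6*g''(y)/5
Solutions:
 g(y) = C1*exp(-sqrt(30)*y/12) + C2*exp(sqrt(30)*y/12)


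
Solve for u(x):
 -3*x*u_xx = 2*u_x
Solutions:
 u(x) = C1 + C2*x^(1/3)


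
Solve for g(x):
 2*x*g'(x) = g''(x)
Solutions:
 g(x) = C1 + C2*erfi(x)


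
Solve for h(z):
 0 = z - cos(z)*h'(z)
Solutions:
 h(z) = C1 + Integral(z/cos(z), z)


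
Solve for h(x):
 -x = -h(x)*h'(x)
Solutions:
 h(x) = -sqrt(C1 + x^2)
 h(x) = sqrt(C1 + x^2)


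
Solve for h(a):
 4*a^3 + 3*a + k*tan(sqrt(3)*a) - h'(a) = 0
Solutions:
 h(a) = C1 + a^4 + 3*a^2/2 - sqrt(3)*k*log(cos(sqrt(3)*a))/3


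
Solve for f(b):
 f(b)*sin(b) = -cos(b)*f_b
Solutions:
 f(b) = C1*cos(b)


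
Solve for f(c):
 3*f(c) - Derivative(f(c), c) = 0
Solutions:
 f(c) = C1*exp(3*c)


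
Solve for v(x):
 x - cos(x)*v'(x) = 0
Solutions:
 v(x) = C1 + Integral(x/cos(x), x)


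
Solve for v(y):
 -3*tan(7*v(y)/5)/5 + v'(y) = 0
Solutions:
 v(y) = -5*asin(C1*exp(21*y/25))/7 + 5*pi/7
 v(y) = 5*asin(C1*exp(21*y/25))/7


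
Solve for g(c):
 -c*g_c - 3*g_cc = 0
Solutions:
 g(c) = C1 + C2*erf(sqrt(6)*c/6)


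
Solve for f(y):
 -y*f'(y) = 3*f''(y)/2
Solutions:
 f(y) = C1 + C2*erf(sqrt(3)*y/3)


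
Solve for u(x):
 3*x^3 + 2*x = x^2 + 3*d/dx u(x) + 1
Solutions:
 u(x) = C1 + x^4/4 - x^3/9 + x^2/3 - x/3


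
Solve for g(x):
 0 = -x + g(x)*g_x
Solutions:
 g(x) = -sqrt(C1 + x^2)
 g(x) = sqrt(C1 + x^2)


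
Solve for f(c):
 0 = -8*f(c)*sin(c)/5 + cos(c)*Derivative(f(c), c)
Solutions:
 f(c) = C1/cos(c)^(8/5)


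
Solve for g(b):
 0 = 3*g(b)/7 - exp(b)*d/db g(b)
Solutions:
 g(b) = C1*exp(-3*exp(-b)/7)


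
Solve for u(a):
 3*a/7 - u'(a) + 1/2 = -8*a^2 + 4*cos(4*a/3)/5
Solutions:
 u(a) = C1 + 8*a^3/3 + 3*a^2/14 + a/2 - 3*sin(4*a/3)/5


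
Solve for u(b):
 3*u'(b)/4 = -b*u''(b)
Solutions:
 u(b) = C1 + C2*b^(1/4)


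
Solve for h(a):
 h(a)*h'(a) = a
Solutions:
 h(a) = -sqrt(C1 + a^2)
 h(a) = sqrt(C1 + a^2)


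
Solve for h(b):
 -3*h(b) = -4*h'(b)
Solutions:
 h(b) = C1*exp(3*b/4)


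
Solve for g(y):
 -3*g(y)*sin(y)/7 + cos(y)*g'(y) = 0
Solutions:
 g(y) = C1/cos(y)^(3/7)


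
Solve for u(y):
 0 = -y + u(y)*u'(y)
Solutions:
 u(y) = -sqrt(C1 + y^2)
 u(y) = sqrt(C1 + y^2)


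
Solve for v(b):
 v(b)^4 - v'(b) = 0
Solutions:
 v(b) = (-1/(C1 + 3*b))^(1/3)
 v(b) = (-1/(C1 + b))^(1/3)*(-3^(2/3) - 3*3^(1/6)*I)/6
 v(b) = (-1/(C1 + b))^(1/3)*(-3^(2/3) + 3*3^(1/6)*I)/6


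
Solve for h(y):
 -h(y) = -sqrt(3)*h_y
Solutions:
 h(y) = C1*exp(sqrt(3)*y/3)


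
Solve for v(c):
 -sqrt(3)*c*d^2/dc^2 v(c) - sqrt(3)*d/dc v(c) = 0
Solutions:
 v(c) = C1 + C2*log(c)


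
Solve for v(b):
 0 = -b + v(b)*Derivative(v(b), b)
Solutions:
 v(b) = -sqrt(C1 + b^2)
 v(b) = sqrt(C1 + b^2)


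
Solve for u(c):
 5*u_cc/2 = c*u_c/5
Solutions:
 u(c) = C1 + C2*erfi(c/5)


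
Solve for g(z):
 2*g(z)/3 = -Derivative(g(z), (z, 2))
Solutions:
 g(z) = C1*sin(sqrt(6)*z/3) + C2*cos(sqrt(6)*z/3)


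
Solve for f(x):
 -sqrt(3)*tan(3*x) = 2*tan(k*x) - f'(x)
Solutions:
 f(x) = C1 + 2*Piecewise((-log(cos(k*x))/k, Ne(k, 0)), (0, True)) - sqrt(3)*log(cos(3*x))/3


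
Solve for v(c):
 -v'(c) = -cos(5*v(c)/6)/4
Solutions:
 -c/4 - 3*log(sin(5*v(c)/6) - 1)/5 + 3*log(sin(5*v(c)/6) + 1)/5 = C1


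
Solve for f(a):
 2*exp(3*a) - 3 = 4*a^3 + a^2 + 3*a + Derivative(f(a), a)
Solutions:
 f(a) = C1 - a^4 - a^3/3 - 3*a^2/2 - 3*a + 2*exp(3*a)/3


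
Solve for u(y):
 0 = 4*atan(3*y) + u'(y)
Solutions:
 u(y) = C1 - 4*y*atan(3*y) + 2*log(9*y^2 + 1)/3


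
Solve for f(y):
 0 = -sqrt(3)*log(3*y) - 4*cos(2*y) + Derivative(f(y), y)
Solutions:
 f(y) = C1 + sqrt(3)*y*(log(y) - 1) + sqrt(3)*y*log(3) + 2*sin(2*y)


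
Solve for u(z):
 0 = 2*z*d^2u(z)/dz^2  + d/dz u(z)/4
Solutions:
 u(z) = C1 + C2*z^(7/8)


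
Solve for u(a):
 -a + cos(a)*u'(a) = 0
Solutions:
 u(a) = C1 + Integral(a/cos(a), a)


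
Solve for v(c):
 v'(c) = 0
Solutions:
 v(c) = C1


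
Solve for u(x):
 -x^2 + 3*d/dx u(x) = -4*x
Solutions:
 u(x) = C1 + x^3/9 - 2*x^2/3


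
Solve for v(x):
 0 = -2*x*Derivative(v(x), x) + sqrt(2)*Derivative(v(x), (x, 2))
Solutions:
 v(x) = C1 + C2*erfi(2^(3/4)*x/2)


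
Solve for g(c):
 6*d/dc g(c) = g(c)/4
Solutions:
 g(c) = C1*exp(c/24)


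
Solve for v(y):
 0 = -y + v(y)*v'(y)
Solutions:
 v(y) = -sqrt(C1 + y^2)
 v(y) = sqrt(C1 + y^2)


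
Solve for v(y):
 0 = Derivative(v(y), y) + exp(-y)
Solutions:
 v(y) = C1 + exp(-y)


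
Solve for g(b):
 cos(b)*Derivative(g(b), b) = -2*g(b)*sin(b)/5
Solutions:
 g(b) = C1*cos(b)^(2/5)


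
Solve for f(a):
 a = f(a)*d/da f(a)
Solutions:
 f(a) = -sqrt(C1 + a^2)
 f(a) = sqrt(C1 + a^2)


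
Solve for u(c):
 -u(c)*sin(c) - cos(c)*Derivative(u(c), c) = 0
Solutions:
 u(c) = C1*cos(c)


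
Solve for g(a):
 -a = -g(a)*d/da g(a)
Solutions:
 g(a) = -sqrt(C1 + a^2)
 g(a) = sqrt(C1 + a^2)


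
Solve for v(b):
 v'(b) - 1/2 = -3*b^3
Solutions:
 v(b) = C1 - 3*b^4/4 + b/2


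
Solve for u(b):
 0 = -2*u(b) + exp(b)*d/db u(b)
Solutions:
 u(b) = C1*exp(-2*exp(-b))


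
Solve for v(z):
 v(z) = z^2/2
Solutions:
 v(z) = z^2/2


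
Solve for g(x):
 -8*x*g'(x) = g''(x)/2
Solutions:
 g(x) = C1 + C2*erf(2*sqrt(2)*x)


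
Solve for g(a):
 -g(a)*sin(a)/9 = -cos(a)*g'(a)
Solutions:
 g(a) = C1/cos(a)^(1/9)


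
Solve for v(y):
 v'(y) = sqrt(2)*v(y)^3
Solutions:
 v(y) = -sqrt(2)*sqrt(-1/(C1 + sqrt(2)*y))/2
 v(y) = sqrt(2)*sqrt(-1/(C1 + sqrt(2)*y))/2


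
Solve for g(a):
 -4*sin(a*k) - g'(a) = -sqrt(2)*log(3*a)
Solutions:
 g(a) = C1 + sqrt(2)*a*(log(a) - 1) + sqrt(2)*a*log(3) - 4*Piecewise((-cos(a*k)/k, Ne(k, 0)), (0, True))


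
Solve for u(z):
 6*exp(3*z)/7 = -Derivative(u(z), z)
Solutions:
 u(z) = C1 - 2*exp(3*z)/7


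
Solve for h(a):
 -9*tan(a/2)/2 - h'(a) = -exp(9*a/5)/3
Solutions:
 h(a) = C1 + 5*exp(9*a/5)/27 + 9*log(cos(a/2))


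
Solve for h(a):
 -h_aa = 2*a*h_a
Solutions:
 h(a) = C1 + C2*erf(a)


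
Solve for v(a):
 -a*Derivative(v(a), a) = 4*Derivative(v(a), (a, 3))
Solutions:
 v(a) = C1 + Integral(C2*airyai(-2^(1/3)*a/2) + C3*airybi(-2^(1/3)*a/2), a)
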